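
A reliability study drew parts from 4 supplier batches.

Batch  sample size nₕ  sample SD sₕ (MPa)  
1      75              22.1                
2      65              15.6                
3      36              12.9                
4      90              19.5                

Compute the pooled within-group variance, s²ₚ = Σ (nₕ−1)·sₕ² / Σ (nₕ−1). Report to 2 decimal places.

Degrees of freedom: 74 + 64 + 35 + 89 = 262.
Σ(nₕ−1)sₕ² = 74·488.41 + 64·243.36 + 35·166.41 + 89·380.25 = 91383.98.
s²ₚ = 91383.98 / 262 = 348.7938... → 348.79.

348.79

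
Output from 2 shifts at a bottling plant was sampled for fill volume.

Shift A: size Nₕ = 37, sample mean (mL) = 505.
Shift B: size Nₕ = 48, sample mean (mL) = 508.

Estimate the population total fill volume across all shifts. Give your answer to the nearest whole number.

43069

Estimate total by summing Nₕ·x̄ₕ over strata.
37·505 + 48·508 = 18685 + 24384 = 43069.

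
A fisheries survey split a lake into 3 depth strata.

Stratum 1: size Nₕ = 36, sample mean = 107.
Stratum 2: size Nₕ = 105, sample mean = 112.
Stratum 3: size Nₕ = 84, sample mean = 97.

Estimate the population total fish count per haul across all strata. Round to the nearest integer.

23760

1: 36·107 = 3852
2: 105·112 = 11760
3: 84·97 = 8148
τ̂ = Σ Nₕx̄ₕ = 23760.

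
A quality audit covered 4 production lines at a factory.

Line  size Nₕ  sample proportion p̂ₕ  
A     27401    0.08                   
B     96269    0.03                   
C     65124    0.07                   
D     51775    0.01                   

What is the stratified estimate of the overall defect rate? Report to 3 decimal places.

N = 27401 + 96269 + 65124 + 51775 = 240569.
Overall proportion = Σ (Nₕ/N)·p̂ₕ.
Σ Nₕp̂ₕ = 2192.08 + 2888.07 + 4558.68 + 517.75 = 10156.58.
10156.58 / 240569 = 0.04222... → 0.042.

0.042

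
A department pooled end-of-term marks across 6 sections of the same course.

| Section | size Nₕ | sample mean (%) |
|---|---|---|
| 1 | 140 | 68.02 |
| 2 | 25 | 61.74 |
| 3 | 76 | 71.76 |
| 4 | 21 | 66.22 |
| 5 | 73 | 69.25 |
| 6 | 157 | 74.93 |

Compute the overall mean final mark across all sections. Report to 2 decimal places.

70.59

N = 492; weights Wₕ = Nₕ/N = (0.2846, 0.0508, 0.1545, 0.0427, 0.1484, 0.3191).
x̄_st = Σ Wₕ·x̄ₕ = 0.2846·68.02 + 0.0508·61.74 + 0.1545·71.76 + 0.0427·66.22 + 0.1484·69.25 + 0.3191·74.93 ≈ 70.5893...
→ 70.59.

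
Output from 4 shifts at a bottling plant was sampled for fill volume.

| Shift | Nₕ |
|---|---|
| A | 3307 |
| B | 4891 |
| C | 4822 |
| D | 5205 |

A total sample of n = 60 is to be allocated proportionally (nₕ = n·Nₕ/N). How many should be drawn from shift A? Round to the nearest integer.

11

N = 3307 + 4891 + 4822 + 5205 = 18225.
n_A = 60·3307/18225 = 10.887... → 11.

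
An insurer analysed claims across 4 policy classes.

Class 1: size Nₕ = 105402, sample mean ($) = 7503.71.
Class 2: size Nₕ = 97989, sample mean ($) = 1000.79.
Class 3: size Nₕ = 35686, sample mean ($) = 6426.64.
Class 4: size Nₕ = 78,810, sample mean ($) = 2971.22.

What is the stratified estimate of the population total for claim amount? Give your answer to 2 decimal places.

1352475375.97

1: 105402·7503.71 = 790906041.42
2: 97989·1000.79 = 98066411.31
3: 35686·6426.64 = 229341075.04
4: 78810·2971.22 = 234161848.2
τ̂ = Σ Nₕx̄ₕ = 1352475375.97.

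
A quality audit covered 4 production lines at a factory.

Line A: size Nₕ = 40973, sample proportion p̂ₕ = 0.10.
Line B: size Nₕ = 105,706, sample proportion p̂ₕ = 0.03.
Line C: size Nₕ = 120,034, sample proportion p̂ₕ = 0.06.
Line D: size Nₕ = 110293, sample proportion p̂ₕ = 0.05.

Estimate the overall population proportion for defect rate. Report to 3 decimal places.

Wₕ = Nₕ/N with N = 377006: 0.1087, 0.2804, 0.3184, 0.2925.
p̂_st = 0.1087·0.10 + 0.2804·0.03 + 0.3184·0.06 + 0.2925·0.05 ≈ 0.05301... → 0.053.

0.053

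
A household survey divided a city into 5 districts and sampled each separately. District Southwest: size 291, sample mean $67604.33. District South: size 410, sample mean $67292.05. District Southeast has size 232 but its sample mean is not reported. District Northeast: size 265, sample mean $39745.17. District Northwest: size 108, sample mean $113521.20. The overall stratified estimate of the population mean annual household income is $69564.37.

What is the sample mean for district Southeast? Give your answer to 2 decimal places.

N = 291 + 410 + 232 + 265 + 108 = 1306.
Overall total = μ·N = 69564.37·1306 = 90851067.22.
Subtract the known strata: 291·67604.33 + 410·67292.05 + 265·39745.17 + 108·113521.20 = 70055360.18.
Remaining total for district Southeast: 90851067.22 − 70055360.18 = 20795707.04.
Divide by its size: 20795707.04 / 232 = 89636.6683... → 89636.67.

89636.67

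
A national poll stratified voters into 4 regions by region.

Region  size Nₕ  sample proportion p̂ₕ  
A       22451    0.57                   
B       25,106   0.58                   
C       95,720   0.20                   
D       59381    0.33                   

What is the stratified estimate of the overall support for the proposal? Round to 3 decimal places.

0.326

Wₕ = Nₕ/N with N = 202658: 0.1108, 0.1239, 0.4723, 0.2930.
p̂_st = 0.1108·0.57 + 0.1239·0.58 + 0.4723·0.20 + 0.2930·0.33 ≈ 0.32616... → 0.326.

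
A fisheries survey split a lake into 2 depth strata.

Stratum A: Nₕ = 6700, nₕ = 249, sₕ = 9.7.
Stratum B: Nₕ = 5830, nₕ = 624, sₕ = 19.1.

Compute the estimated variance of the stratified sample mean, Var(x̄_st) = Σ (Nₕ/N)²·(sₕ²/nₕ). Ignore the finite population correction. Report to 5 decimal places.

N = 12530; Wₕ = Nₕ/N.
stratum A: (6700/12530)²·9.7²/249 = 0.10804174
stratum B: (5830/12530)²·19.1²/624 = 0.12656602
Sum = 0.23460776 → 0.23461.

0.23461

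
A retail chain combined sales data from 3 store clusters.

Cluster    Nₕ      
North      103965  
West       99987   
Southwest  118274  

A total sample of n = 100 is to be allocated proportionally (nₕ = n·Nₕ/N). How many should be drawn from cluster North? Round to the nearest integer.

32

N = 103965 + 99987 + 118274 = 322226.
n_North = 100·103965/322226 = 32.265... → 32.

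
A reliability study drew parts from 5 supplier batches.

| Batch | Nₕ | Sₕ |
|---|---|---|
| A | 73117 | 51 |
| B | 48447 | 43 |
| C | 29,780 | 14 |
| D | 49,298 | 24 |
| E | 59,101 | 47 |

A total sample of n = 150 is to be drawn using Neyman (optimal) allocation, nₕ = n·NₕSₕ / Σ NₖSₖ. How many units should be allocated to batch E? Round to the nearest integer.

41

Σ NₕSₕ = 73117·51 + 48447·43 + 29780·14 + 49298·24 + 59101·47 = 10190007.
Share for E: 2777747/10190007 = 0.27260.
n_E = 150 × 0.27260 = 40.889... → 41.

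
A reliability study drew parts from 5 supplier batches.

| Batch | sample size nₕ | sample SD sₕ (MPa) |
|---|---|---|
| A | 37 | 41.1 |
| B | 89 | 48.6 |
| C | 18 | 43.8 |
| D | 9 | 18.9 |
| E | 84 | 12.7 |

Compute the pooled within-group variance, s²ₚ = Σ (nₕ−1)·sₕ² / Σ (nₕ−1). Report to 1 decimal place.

Degrees of freedom: 36 + 88 + 17 + 8 + 83 = 232.
Σ(nₕ−1)sₕ² = 36·1689.21 + 88·2361.96 + 17·1918.44 + 8·357.21 + 83·161.29 = 317522.27.
s²ₚ = 317522.27 / 232 = 1368.630... → 1368.6.

1368.6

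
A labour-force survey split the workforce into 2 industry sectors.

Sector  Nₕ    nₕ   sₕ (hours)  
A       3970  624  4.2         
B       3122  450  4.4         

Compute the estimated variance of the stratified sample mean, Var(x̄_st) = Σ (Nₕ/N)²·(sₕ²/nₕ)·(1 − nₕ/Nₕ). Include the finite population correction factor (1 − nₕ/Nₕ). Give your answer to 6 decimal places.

N = 7092. Term for each stratum: Wₕ²sₕ²/nₕ·(1−nₕ/Nₕ).
Var(x̄_st) = 0.007466086 + 0.007135505 = 0.014601591 → 0.014602.

0.014602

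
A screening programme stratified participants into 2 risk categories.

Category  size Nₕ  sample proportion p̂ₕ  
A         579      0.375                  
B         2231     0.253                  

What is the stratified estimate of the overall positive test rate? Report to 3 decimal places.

N = 579 + 2231 = 2810.
Overall proportion = Σ (Nₕ/N)·p̂ₕ.
Σ Nₕp̂ₕ = 217.125 + 564.443 = 781.568.
781.568 / 2810 = 0.27814... → 0.278.

0.278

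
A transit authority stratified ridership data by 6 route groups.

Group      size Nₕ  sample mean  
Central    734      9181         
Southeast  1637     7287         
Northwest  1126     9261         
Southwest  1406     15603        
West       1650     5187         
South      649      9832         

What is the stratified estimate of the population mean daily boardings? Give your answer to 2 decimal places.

9160.36

x̄_st = (Σ Nₕx̄ₕ) / (Σ Nₕ) = (734·9181 + 1637·7287 + 1126·9261 + 1406·15603 + 1650·5187 + 649·9832) / 7202
= 65972895 / 7202 = 9160.3575... → 9160.36.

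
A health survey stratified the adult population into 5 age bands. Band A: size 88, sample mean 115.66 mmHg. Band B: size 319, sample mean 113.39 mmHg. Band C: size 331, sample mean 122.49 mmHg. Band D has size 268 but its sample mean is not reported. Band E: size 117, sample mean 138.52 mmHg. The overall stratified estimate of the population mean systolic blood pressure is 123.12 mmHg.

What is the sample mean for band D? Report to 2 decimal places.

131.21

N = 88 + 319 + 331 + 268 + 117 = 1123.
Overall total = μ·N = 123.12·1123 = 138263.76.
Subtract the known strata: 88·115.66 + 319·113.39 + 331·122.49 + 117·138.52 = 103100.52.
Remaining total for band D: 138263.76 − 103100.52 = 35163.24.
Divide by its size: 35163.24 / 268 = 131.2061... → 131.21.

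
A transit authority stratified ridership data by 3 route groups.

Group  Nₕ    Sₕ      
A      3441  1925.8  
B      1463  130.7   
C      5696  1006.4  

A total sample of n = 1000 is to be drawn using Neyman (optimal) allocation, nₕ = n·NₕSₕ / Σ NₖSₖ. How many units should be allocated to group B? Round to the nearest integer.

15

Σ NₕSₕ = 3441·1925.8 + 1463·130.7 + 5696·1006.4 = 12550346.3.
Share for B: 191214.1/12550346.3 = 0.01524.
n_B = 1000 × 0.01524 = 15.236... → 15.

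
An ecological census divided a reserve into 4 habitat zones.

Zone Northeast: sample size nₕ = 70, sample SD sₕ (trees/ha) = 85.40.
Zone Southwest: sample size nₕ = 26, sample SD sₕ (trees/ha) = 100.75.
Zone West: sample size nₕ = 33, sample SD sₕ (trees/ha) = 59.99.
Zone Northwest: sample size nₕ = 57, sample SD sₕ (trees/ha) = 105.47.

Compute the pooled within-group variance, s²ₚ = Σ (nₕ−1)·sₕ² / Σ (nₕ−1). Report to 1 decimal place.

Degrees of freedom: 69 + 25 + 32 + 56 = 182.
Σ(nₕ−1)sₕ² = 69·7293.16 + 25·10150.5625 + 32·3598.8001 + 56·11123.9209 = 1495093.2761.
s²ₚ = 1495093.2761 / 182 = 8214.798... → 8214.8.

8214.8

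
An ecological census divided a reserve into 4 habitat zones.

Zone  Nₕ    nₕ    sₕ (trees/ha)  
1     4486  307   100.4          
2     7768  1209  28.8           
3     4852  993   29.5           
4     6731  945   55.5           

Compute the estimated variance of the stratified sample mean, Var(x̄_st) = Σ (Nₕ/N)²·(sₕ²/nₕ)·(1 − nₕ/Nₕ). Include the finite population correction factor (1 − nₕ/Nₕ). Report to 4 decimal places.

1.3971

N = 23837. Term for each stratum: Wₕ²sₕ²/nₕ·(1−nₕ/Nₕ).
Var(x̄_st) = 1.0833218 + 0.0615180 + 0.0288793 + 0.2234133 = 1.3971325 → 1.3971.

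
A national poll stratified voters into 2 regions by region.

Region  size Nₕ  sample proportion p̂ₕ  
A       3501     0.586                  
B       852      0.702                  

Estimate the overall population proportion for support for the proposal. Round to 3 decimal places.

0.609

N = 3501 + 852 = 4353.
Overall proportion = Σ (Nₕ/N)·p̂ₕ.
Σ Nₕp̂ₕ = 2051.586 + 598.104 = 2649.69.
2649.69 / 4353 = 0.60870... → 0.609.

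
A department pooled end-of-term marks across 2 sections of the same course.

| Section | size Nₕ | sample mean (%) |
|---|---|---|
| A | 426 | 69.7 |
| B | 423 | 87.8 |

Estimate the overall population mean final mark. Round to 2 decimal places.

N = 426 + 423 = 849.
Weight each subgroup mean by Nₕ/N and sum.
Σ Nₕx̄ₕ = 426·69.7 + 423·87.8 = 29692.2 + 37139.4 = 66831.6.
Divide by N: 66831.6 / 849 = 78.7180... → 78.72.

78.72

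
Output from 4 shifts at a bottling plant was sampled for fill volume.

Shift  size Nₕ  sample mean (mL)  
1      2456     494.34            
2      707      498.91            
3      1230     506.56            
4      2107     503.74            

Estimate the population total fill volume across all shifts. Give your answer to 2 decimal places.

3251277.39

Estimate total by summing Nₕ·x̄ₕ over strata.
2456·494.34 + 707·498.91 + 1230·506.56 + 2107·503.74 = 1214099.04 + 352729.37 + 623068.8 + 1061380.18 = 3251277.39.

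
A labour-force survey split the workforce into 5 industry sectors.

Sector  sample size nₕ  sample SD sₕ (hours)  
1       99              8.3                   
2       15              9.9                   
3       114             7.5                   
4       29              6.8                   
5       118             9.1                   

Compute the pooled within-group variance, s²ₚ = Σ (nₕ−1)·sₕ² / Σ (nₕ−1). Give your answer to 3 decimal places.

68.819

Degrees of freedom: 98 + 14 + 113 + 28 + 117 = 370.
Σ(nₕ−1)sₕ² = 98·68.89 + 14·98.01 + 113·56.25 + 28·46.24 + 117·82.81 = 25463.1.
s²ₚ = 25463.1 / 370 = 68.81919... → 68.819.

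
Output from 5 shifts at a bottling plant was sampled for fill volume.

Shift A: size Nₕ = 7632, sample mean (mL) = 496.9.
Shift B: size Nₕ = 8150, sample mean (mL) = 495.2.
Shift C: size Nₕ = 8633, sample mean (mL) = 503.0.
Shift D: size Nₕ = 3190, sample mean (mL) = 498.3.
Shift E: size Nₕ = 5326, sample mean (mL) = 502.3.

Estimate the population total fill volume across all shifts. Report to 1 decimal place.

Population total = Σ Nₕ·x̄ₕ (each stratum's size times its mean).
7632·496.9 + 8150·495.2 + 8633·503.0 + 3190·498.3 + 5326·502.3 = 3792340.8 + 4035880 + 4342399 + 1589577 + 2675249.8 = 16435446.6.

16435446.6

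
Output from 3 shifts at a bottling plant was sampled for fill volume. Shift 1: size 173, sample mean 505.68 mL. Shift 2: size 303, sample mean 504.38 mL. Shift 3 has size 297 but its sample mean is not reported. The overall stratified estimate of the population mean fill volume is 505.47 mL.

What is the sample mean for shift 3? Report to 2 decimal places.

506.46

N = 173 + 303 + 297 = 773.
Overall total = μ·N = 505.47·773 = 390728.31.
Subtract the known strata: 173·505.68 + 303·504.38 = 240309.78.
Remaining total for shift 3: 390728.31 − 240309.78 = 150418.53.
Divide by its size: 150418.53 / 297 = 506.4597... → 506.46.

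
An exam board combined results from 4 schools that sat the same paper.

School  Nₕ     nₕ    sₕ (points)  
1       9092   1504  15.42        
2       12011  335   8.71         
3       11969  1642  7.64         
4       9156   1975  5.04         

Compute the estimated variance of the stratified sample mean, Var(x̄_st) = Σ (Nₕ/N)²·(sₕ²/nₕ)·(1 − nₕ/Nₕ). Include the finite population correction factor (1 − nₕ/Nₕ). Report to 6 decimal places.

0.026865

N = 42228. Term for each stratum: Wₕ²sₕ²/nₕ·(1−nₕ/Nₕ).
Var(x̄_st) = 0.006116551 + 0.017809992 + 0.002464022 + 0.000474224 = 0.026864790 → 0.026865.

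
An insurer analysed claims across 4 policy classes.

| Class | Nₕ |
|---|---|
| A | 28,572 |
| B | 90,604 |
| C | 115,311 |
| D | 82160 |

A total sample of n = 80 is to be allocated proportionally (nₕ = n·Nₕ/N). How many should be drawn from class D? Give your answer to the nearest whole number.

21

N = 28572 + 90604 + 115311 + 82160 = 316647.
n_D = 80·82160/316647 = 20.757... → 21.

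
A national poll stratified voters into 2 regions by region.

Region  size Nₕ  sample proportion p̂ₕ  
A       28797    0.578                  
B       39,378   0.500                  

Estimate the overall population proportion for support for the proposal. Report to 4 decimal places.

Wₕ = Nₕ/N with N = 68175: 0.4224, 0.5776.
p̂_st = 0.4224·0.578 + 0.5776·0.500 ≈ 0.532947... → 0.5329.

0.5329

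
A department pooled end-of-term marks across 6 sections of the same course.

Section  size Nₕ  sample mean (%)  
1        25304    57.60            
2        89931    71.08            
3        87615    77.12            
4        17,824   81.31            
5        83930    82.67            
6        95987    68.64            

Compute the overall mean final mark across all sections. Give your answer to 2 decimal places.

73.85

x̄_st = (Σ Nₕx̄ₕ) / (Σ Nₕ) = (25304·57.60 + 89931·71.08 + 87615·77.12 + 17824·81.31 + 83930·82.67 + 95987·68.64) / 400591
= 29582984.9 / 400591 = 73.8484... → 73.85.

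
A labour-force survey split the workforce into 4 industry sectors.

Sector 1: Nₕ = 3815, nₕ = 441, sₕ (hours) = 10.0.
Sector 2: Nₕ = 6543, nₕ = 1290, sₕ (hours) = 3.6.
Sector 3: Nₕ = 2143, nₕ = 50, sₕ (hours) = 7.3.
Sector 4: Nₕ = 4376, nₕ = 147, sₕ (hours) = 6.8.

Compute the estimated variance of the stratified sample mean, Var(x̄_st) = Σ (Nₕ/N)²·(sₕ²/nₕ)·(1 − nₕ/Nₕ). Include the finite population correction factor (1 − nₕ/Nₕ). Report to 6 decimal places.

0.048680

N = 16877; Wₕ = Nₕ/N.
sector 1: (3815/16877)²·10.0²/441·(1 − 441/3815) = 0.010247325
sector 2: (6543/16877)²·3.6²/1290·(1 − 1290/6543) = 0.001212297
sector 3: (2143/16877)²·7.3²/50·(1 − 50/2143) = 0.016783271
sector 4: (4376/16877)²·6.8²/147·(1 − 147/4376) = 0.020437369
Sum = 0.048680263 → 0.048680.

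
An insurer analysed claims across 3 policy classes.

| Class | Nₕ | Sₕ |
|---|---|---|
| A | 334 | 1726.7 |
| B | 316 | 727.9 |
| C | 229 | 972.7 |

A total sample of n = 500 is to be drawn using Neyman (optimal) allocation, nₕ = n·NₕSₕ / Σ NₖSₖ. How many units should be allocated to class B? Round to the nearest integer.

112

Σ NₕSₕ = 334·1726.7 + 316·727.9 + 229·972.7 = 1029482.5.
Share for B: 230016.4/1029482.5 = 0.22343.
n_B = 500 × 0.22343 = 111.715... → 112.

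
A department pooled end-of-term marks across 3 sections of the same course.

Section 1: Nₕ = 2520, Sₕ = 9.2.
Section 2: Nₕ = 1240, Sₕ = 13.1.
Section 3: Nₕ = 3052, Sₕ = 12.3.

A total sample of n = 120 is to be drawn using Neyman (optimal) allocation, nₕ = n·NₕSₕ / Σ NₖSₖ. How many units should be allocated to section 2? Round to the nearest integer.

Σ NₕSₕ = 2520·9.2 + 1240·13.1 + 3052·12.3 = 76967.6.
Share for 2: 16244/76967.6 = 0.21105.
n_2 = 120 × 0.21105 = 25.326... → 25.

25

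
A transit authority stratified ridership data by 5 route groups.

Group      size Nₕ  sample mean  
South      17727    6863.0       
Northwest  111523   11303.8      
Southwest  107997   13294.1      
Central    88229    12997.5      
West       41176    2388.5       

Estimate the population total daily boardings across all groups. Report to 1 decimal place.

Estimate total by summing Nₕ·x̄ₕ over strata.
17727·6863.0 + 111523·11303.8 + 107997·13294.1 + 88229·12997.5 + 41176·2388.5 = 121660401 + 1260633687.4 + 1435722917.7 + 1146756427.5 + 98348876 = 4063122309.6.

4063122309.6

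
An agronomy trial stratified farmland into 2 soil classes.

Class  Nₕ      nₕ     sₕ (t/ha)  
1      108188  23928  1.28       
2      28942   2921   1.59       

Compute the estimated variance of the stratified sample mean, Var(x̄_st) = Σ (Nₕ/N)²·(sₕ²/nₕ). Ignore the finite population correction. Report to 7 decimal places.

N = 137130; Wₕ = Nₕ/N.
class 1: (108188/137130)²·1.28²/23928 = 0.0000426193
class 2: (28942/137130)²·1.59²/2921 = 0.0000385527
Sum = 0.0000811720 → 0.0000812.

0.0000812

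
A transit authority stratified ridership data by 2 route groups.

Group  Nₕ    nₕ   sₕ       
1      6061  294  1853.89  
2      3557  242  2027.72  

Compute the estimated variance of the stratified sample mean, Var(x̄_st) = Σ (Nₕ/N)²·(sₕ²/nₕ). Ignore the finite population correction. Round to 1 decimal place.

6966.2

N = 9618. Term for each stratum: Wₕ²sₕ²/nₕ.
Var(x̄_st) = 4642.3686 + 2323.8002 = 6966.1688 → 6966.2.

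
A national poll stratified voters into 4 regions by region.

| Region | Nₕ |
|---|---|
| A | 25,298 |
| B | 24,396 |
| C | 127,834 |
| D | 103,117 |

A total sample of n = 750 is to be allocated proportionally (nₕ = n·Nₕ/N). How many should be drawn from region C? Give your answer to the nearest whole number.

342

Share of region C = 127834/280645 = 0.45550.
Allocate 750 × 0.45550 = 341.626... → 342.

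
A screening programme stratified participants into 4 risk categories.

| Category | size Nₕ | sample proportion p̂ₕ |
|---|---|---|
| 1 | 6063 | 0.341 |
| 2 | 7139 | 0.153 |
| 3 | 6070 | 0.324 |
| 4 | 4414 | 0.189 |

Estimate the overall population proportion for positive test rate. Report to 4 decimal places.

0.2517

Wₕ = Nₕ/N with N = 23686: 0.2560, 0.3014, 0.2563, 0.1864.
p̂_st = 0.2560·0.341 + 0.3014·0.153 + 0.2563·0.324 + 0.1864·0.189 ≈ 0.251654... → 0.2517.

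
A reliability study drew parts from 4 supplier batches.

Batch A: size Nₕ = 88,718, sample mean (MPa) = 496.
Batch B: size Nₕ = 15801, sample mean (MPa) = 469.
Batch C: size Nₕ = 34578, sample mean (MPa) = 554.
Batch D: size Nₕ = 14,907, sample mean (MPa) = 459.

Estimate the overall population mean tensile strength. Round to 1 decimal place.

502.7

N = 154004; weights Wₕ = Nₕ/N = (0.5761, 0.1026, 0.2245, 0.0968).
x̄_st = Σ Wₕ·x̄ₕ = 0.5761·496 + 0.1026·469 + 0.2245·554 + 0.0968·459 ≈ 502.671...
→ 502.7.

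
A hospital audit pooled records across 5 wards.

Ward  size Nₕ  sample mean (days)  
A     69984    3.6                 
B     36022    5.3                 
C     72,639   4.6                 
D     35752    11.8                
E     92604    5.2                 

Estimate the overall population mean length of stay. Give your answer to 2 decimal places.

N = 69984 + 36022 + 72639 + 35752 + 92604 = 307001.
Weight each subgroup mean by Nₕ/N and sum.
Σ Nₕx̄ₕ = 69984·3.6 + 36022·5.3 + 72639·4.6 + 35752·11.8 + 92604·5.2 = 251942.4 + 190916.6 + 334139.4 + 421873.6 + 481540.8 = 1680412.8.
Divide by N: 1680412.8 / 307001 = 5.4736... → 5.47.

5.47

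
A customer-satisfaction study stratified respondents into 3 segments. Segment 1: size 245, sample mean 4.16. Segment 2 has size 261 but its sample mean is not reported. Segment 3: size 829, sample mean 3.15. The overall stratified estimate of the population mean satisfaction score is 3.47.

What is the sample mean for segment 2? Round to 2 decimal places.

3.84

Σ Nₕx̄ₕ = N·μ, so 261·x̄_2 = 1335·3.47 − (245·4.16 + 829·3.15).
= 4632.45 − 3630.55 = 1001.9.
x̄_2 = 1001.9 / 261 = 3.8387... → 3.84.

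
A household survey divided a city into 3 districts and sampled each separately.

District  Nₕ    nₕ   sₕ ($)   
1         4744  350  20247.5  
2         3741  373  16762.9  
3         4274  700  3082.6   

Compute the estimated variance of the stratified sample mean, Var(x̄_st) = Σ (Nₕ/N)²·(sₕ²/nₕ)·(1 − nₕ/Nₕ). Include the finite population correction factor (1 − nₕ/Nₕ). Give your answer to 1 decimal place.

209564.6

N = 12759; Wₕ = Nₕ/N.
district 1: (4744/12759)²·20247.5²/350·(1 − 350/4744) = 149984.4480
district 2: (3741/12759)²·16762.9²/373·(1 − 373/3741) = 58306.3685
district 3: (4274/12759)²·3082.6²/700·(1 − 700/4274) = 1273.7732
Sum = 209564.5896 → 209564.6.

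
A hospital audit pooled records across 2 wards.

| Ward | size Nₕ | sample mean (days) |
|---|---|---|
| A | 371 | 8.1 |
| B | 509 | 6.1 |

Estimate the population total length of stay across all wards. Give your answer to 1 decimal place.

6110.0

Population total = Σ Nₕ·x̄ₕ (each stratum's size times its mean).
371·8.1 + 509·6.1 = 3005.1 + 3104.9 = 6110.0.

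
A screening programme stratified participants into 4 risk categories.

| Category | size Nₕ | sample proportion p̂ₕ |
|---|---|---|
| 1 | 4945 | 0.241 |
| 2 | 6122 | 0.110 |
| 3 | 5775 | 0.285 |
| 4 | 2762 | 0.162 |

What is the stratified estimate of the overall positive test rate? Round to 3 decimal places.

0.202

N = 4945 + 6122 + 5775 + 2762 = 19604.
Overall proportion = Σ (Nₕ/N)·p̂ₕ.
Σ Nₕp̂ₕ = 1191.745 + 673.42 + 1645.875 + 447.444 = 3958.484.
3958.484 / 19604 = 0.20192... → 0.202.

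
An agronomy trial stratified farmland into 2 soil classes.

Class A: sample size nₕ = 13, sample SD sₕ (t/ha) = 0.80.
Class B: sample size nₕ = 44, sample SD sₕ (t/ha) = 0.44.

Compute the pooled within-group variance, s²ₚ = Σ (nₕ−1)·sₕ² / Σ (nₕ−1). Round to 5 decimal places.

0.29100

A: (13−1)·0.80² = 12·0.64 = 7.68
B: (44−1)·0.44² = 43·0.1936 = 8.3248
Numerator = 16.0048; denominator = Σ(nₕ−1) = 55.
s²ₚ = 16.0048/55 = 0.2909964... → 0.29100.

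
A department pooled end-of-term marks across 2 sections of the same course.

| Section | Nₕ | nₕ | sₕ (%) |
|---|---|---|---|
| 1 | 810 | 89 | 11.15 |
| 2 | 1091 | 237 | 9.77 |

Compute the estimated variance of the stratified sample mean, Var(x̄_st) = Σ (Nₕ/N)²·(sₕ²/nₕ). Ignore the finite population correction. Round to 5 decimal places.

0.38627

N = 1901; Wₕ = Nₕ/N.
section 1: (810/1901)²·11.15²/89 = 0.25360951
section 2: (1091/1901)²·9.77²/237 = 0.13265574
Sum = 0.38626525 → 0.38627.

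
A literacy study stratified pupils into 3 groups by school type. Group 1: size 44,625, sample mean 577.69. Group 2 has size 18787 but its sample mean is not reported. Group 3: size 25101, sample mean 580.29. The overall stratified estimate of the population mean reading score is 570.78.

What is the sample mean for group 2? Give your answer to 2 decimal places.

N = 44625 + 18787 + 25101 = 88513.
Overall total = μ·N = 570.78·88513 = 50521450.14.
Subtract the known strata: 44625·577.69 + 25101·580.29 = 40345275.54.
Remaining total for group 2: 50521450.14 − 40345275.54 = 10176174.6.
Divide by its size: 10176174.6 / 18787 = 541.6604... → 541.66.

541.66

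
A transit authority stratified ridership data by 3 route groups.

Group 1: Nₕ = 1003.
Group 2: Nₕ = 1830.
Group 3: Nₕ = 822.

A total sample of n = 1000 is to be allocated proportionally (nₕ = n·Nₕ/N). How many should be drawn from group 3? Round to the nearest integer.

225

N = 1003 + 1830 + 822 = 3655.
n_3 = 1000·822/3655 = 224.897... → 225.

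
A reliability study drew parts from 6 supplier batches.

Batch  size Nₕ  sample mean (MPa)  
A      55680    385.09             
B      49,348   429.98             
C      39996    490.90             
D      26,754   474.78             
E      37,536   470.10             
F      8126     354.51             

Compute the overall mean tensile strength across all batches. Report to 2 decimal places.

x̄_st = (Σ Nₕx̄ₕ) / (Σ Nₕ) = (55680·385.09 + 49348·429.98 + 39996·490.90 + 26754·474.78 + 37536·470.10 + 8126·354.51) / 217440
= 95523186.62 / 217440 = 439.3083... → 439.31.

439.31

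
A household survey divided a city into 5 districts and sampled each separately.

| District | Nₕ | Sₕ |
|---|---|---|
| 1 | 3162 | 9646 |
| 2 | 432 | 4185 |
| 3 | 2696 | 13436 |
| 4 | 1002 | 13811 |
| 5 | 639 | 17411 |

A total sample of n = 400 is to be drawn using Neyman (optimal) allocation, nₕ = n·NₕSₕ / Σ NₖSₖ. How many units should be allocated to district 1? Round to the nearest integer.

Σ NₕSₕ = 3162·9646 + 432·4185 + 2696·13436 + 1002·13811 + 639·17411 = 93496279.
Share for 1: 30500652/93496279 = 0.32622.
n_1 = 400 × 0.32622 = 130.489... → 130.

130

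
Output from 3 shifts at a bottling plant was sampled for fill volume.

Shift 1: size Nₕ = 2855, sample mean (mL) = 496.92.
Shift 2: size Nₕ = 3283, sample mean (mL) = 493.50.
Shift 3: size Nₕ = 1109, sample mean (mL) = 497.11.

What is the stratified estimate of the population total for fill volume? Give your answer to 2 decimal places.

1: 2855·496.92 = 1418706.6
2: 3283·493.50 = 1620160.5
3: 1109·497.11 = 551294.99
τ̂ = Σ Nₕx̄ₕ = 3590162.09.

3590162.09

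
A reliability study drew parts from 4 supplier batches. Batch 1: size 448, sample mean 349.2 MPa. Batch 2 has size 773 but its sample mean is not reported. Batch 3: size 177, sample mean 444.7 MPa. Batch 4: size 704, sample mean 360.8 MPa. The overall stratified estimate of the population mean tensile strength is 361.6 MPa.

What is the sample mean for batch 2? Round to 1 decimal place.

350.5

N = 448 + 773 + 177 + 704 = 2102.
Overall total = μ·N = 361.6·2102 = 760083.2.
Subtract the known strata: 448·349.2 + 177·444.7 + 704·360.8 = 489156.7.
Remaining total for batch 2: 760083.2 − 489156.7 = 270926.5.
Divide by its size: 270926.5 / 773 = 350.487... → 350.5.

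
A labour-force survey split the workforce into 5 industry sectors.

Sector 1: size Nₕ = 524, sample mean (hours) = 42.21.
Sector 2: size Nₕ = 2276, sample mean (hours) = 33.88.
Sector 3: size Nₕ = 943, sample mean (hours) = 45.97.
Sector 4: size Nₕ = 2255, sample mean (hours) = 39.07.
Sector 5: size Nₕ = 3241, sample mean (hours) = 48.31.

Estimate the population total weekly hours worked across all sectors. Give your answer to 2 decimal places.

1: 524·42.21 = 22118.04
2: 2276·33.88 = 77110.88
3: 943·45.97 = 43349.71
4: 2255·39.07 = 88102.85
5: 3241·48.31 = 156572.71
τ̂ = Σ Nₕx̄ₕ = 387254.19.

387254.19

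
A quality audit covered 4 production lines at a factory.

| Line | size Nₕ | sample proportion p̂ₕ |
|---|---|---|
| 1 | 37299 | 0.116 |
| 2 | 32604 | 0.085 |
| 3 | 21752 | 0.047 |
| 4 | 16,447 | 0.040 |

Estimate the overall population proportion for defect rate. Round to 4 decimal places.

Wₕ = Nₕ/N with N = 108102: 0.3450, 0.3016, 0.2012, 0.1521.
p̂_st = 0.3450·0.116 + 0.3016·0.085 + 0.2012·0.047 + 0.1521·0.040 ≈ 0.081203... → 0.0812.

0.0812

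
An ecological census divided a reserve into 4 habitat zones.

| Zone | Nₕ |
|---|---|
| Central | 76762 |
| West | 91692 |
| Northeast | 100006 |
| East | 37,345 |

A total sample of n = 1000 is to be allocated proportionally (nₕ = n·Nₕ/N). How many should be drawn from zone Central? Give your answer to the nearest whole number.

N = 76762 + 91692 + 100006 + 37345 = 305805.
n_Central = 1000·76762/305805 = 251.016... → 251.

251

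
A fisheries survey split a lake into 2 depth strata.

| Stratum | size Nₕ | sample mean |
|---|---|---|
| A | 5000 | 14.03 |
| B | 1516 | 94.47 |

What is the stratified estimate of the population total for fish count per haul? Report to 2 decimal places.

Estimate total by summing Nₕ·x̄ₕ over strata.
5000·14.03 + 1516·94.47 = 70150 + 143216.52 = 213366.52.

213366.52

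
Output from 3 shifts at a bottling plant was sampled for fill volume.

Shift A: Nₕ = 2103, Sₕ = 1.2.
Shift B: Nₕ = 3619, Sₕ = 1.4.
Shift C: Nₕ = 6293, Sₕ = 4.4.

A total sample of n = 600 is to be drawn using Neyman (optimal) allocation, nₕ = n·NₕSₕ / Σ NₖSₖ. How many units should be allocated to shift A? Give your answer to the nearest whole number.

A: NₕSₕ = 2103·1.2 = 2523.6
B: NₕSₕ = 3619·1.4 = 5066.6
C: NₕSₕ = 6293·4.4 = 27689.2
Σ NₕSₕ = 35279.4.
n_A = 600·2523.6/35279.4 = 42.919... → 43.

43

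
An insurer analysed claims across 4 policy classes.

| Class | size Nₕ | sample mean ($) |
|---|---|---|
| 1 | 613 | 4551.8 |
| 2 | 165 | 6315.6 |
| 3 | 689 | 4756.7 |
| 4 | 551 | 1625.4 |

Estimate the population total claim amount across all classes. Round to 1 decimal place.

1: 613·4551.8 = 2790253.4
2: 165·6315.6 = 1042074
3: 689·4756.7 = 3277366.3
4: 551·1625.4 = 895595.4
τ̂ = Σ Nₕx̄ₕ = 8005289.1.

8005289.1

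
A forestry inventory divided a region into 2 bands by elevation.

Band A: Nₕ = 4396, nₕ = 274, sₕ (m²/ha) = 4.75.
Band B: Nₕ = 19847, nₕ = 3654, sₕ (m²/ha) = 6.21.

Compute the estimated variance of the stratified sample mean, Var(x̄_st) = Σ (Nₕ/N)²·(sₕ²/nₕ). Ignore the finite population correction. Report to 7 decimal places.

0.0097810

N = 24243; Wₕ = Nₕ/N.
band A: (4396/24243)²·4.75²/274 = 0.0027075676
band B: (19847/24243)²·6.21²/3654 = 0.0070734563
Sum = 0.0097810238 → 0.0097810.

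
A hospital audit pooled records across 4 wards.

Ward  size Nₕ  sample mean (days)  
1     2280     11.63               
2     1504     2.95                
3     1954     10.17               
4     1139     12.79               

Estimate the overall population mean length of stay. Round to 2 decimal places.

9.51

N = 6877; weights Wₕ = Nₕ/N = (0.3315, 0.2187, 0.2841, 0.1656).
x̄_st = Σ Wₕ·x̄ₕ = 0.3315·11.63 + 0.2187·2.95 + 0.2841·10.17 + 0.1656·12.79 ≈ 9.5090...
→ 9.51.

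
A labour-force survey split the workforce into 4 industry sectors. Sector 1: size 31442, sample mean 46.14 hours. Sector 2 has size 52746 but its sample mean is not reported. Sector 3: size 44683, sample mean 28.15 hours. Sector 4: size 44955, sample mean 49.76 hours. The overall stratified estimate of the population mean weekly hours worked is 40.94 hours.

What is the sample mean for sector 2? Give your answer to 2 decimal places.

41.16

Σ Nₕx̄ₕ = N·μ, so 52746·x̄_2 = 173826·40.94 − (31442·46.14 + 44683·28.15 + 44955·49.76).
= 7116436.44 − 4945521.13 = 2170915.31.
x̄_2 = 2170915.31 / 52746 = 41.1579... → 41.16.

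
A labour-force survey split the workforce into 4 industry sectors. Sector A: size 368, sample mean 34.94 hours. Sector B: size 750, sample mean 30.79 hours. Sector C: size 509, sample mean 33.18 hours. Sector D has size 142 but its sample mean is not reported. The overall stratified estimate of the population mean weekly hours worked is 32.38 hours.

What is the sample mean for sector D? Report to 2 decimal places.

31.28

N = 368 + 750 + 509 + 142 = 1769.
Overall total = μ·N = 32.38·1769 = 57280.22.
Subtract the known strata: 368·34.94 + 750·30.79 + 509·33.18 = 52839.04.
Remaining total for sector D: 57280.22 − 52839.04 = 4441.18.
Divide by its size: 4441.18 / 142 = 31.2759... → 31.28.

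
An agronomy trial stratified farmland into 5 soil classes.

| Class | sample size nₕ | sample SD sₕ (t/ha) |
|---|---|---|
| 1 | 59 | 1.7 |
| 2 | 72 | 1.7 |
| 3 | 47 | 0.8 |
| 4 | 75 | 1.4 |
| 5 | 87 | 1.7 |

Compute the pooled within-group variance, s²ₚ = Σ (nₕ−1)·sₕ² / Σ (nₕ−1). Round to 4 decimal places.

2.3756

Degrees of freedom: 58 + 71 + 46 + 74 + 86 = 335.
Σ(nₕ−1)sₕ² = 58·2.89 + 71·2.89 + 46·0.64 + 74·1.96 + 86·2.89 = 795.83.
s²ₚ = 795.83 / 335 = 2.375612... → 2.3756.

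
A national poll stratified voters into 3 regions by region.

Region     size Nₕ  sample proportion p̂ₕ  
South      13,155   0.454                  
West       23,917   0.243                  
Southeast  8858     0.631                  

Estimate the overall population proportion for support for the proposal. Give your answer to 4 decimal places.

0.3783

Wₕ = Nₕ/N with N = 45930: 0.2864, 0.5207, 0.1929.
p̂_st = 0.2864·0.454 + 0.5207·0.243 + 0.1929·0.631 ≈ 0.378263... → 0.3783.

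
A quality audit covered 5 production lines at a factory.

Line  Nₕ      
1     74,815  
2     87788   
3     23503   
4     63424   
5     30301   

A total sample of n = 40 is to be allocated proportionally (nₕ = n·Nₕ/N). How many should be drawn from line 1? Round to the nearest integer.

Share of line 1 = 74815/279831 = 0.26736.
Allocate 40 × 0.26736 = 10.694... → 11.

11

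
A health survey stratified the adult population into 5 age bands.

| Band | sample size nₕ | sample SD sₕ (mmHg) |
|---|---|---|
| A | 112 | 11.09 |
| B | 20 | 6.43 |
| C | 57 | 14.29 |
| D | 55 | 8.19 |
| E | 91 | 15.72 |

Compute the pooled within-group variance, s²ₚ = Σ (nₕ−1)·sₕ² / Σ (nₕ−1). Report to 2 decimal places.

A: (112−1)·11.09² = 111·122.9881 = 13651.6791
B: (20−1)·6.43² = 19·41.3449 = 785.5531
C: (57−1)·14.29² = 56·204.2041 = 11435.4296
D: (55−1)·8.19² = 54·67.0761 = 3622.1094
E: (91−1)·15.72² = 90·247.1184 = 22240.656
Numerator = 51735.4272; denominator = Σ(nₕ−1) = 330.
s²ₚ = 51735.4272/330 = 156.7740... → 156.77.

156.77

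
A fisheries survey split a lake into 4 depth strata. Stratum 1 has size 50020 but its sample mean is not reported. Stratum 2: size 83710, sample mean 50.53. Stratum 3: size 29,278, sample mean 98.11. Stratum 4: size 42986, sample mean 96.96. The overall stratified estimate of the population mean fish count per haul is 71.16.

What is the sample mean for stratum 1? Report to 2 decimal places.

N = 50020 + 83710 + 29278 + 42986 = 205994.
Overall total = μ·N = 71.16·205994 = 14658533.04.
Subtract the known strata: 83710·50.53 + 29278·98.11 + 42986·96.96 = 11270253.44.
Remaining total for stratum 1: 14658533.04 − 11270253.44 = 3388279.6.
Divide by its size: 3388279.6 / 50020 = 67.7385... → 67.74.

67.74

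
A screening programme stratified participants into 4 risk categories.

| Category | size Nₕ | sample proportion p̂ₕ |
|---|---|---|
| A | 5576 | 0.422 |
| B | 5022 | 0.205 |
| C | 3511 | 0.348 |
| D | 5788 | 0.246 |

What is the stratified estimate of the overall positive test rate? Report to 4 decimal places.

0.3030

N = 5576 + 5022 + 3511 + 5788 = 19897.
Overall proportion = Σ (Nₕ/N)·p̂ₕ.
Σ Nₕp̂ₕ = 2353.072 + 1029.51 + 1221.828 + 1423.848 = 6028.258.
6028.258 / 19897 = 0.302973... → 0.3030.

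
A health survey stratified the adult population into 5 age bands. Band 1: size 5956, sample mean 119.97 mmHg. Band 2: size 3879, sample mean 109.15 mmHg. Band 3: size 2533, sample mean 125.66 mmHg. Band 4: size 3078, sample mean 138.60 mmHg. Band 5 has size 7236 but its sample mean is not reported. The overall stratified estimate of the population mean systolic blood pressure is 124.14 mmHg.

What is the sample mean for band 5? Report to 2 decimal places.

Σ Nₕx̄ₕ = N·μ, so 7236·x̄_5 = 22682·124.14 − (5956·119.97 + 3879·109.15 + 2533·125.66 + 3078·138.60).
= 2815743.48 − 1882841.75 = 932901.73.
x̄_5 = 932901.73 / 7236 = 128.9251... → 128.93.

128.93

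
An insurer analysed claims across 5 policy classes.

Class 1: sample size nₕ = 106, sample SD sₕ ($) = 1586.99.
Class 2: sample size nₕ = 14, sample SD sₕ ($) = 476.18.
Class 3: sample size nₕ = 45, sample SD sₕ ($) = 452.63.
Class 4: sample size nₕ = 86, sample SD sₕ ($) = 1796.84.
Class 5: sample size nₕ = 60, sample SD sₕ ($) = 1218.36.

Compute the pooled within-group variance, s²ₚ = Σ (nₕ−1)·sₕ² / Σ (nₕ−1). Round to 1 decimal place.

Degrees of freedom: 105 + 13 + 44 + 85 + 59 = 306.
Σ(nₕ−1)sₕ² = 105·2518537.2601 + 13·226747.3924 + 44·204873.9169 + 85·3228633.9856 + 59·1484401.0896 = 638422133.8177.
s²ₚ = 638422133.8177 / 306 = 2086346.843... → 2086346.8.

2086346.8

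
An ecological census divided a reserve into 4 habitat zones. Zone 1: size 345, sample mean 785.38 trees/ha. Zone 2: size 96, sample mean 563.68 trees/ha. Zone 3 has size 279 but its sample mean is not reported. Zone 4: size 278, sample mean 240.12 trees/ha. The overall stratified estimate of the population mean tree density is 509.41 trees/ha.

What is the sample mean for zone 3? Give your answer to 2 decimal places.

Σ Nₕx̄ₕ = N·μ, so 279·x̄_3 = 998·509.41 − (345·785.38 + 96·563.68 + 278·240.12).
= 508391.18 − 391822.74 = 116568.44.
x̄_3 = 116568.44 / 279 = 417.8080... → 417.81.

417.81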